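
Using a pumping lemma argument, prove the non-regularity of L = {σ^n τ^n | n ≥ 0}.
Assume L is regular with pumping length p. Idea: pumping the σ-block changes the count balance.
Choose s = σ^p τ^p (length 2p ≥ p). By the pumping lemma, s = xyz with |xy| ≤ p, |y| > 0. So y = σ^k for some k > 0 (since xy is entirely within the σ's). Pumping gives xy²z = σ^(p+k) τ^p, which is not in L since p+k ≠ p.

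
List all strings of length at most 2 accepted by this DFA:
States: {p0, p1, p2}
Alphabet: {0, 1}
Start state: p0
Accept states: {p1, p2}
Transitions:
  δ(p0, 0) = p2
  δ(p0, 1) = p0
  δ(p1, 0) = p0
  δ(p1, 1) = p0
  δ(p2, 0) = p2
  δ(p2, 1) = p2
0, 00, 01, 10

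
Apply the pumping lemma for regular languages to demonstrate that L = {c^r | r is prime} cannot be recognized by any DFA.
Assume L is regular with pumping length p. Idea: pumping by a suitable count produces a composite length.
Let q be a prime with q ≥ p and choose s = c^q ∈ L. By the pumping lemma, s = xyz with |xy| ≤ p, |y| = k ≥ 1. Take i = q+1: |xy^(q+1)z| = q + q·k = q(1+k). Since q ≥ 2 and 1+k ≥ 2, q(1+k) is composite, so xy^(q+1)z ∉ L.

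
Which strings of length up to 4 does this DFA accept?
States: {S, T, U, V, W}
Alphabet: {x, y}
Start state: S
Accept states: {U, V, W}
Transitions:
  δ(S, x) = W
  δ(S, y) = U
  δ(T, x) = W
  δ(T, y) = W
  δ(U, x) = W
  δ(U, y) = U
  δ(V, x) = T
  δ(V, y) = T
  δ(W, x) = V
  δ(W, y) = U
x, y, xx, xy, yx, yy, xyx, xyy, yxx, yxy, yyx, yyy, xxxx, xxxy, xxyx, xxyy, xyxx, xyxy, xyyx, xyyy, yxyx, yxyy, yyxx, yyxy, yyyx, yyyy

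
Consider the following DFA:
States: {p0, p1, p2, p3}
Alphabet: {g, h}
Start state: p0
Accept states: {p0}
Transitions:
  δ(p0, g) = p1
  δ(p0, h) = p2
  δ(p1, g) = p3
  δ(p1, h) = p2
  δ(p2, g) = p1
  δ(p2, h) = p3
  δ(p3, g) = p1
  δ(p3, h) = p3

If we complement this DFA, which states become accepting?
Complement accept states = All states \ Original accept states
= {p0, p1, p2, p3} \ {p0}
{p1, p2, p3}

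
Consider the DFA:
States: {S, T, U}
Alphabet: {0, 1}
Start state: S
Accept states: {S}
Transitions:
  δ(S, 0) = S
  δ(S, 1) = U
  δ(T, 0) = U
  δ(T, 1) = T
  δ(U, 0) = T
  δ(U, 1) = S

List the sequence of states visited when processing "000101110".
read '0': S → S
  read '0': S → S
  read '0': S → S
  read '1': S → U
  read '0': U → T
  read '1': T → T
  read '1': T → T
  read '1': T → T
  read '0': T → U
S -> S -> S -> S -> U -> T -> T -> T -> T -> U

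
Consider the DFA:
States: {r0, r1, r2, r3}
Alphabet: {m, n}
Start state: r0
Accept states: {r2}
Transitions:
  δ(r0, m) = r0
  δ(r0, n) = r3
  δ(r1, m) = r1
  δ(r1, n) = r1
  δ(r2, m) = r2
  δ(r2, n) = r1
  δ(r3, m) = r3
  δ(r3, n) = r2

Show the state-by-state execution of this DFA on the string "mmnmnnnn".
read 'm': r0 → r0
  read 'm': r0 → r0
  read 'n': r0 → r3
  read 'm': r3 → r3
  read 'n': r3 → r2
  read 'n': r2 → r1
  read 'n': r1 → r1
  read 'n': r1 → r1
r0 -> r0 -> r0 -> r3 -> r3 -> r2 -> r1 -> r1 -> r1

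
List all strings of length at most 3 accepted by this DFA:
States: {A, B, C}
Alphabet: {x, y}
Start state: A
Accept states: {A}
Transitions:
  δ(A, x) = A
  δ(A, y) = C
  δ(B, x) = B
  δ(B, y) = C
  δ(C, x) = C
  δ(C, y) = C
ε, x, xx, xxx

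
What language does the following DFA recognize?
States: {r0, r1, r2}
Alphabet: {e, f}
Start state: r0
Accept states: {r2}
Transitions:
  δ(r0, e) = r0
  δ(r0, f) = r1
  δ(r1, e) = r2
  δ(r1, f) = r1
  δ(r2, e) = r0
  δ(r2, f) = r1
Testing a few strings:
  'ef' → reject
  'e' → reject
  'f' → reject
  'eeff' → reject
State roles: r0=no suffix match; r1=one trailing f; r2=suffix is fe
All strings over {e,f} ending with fe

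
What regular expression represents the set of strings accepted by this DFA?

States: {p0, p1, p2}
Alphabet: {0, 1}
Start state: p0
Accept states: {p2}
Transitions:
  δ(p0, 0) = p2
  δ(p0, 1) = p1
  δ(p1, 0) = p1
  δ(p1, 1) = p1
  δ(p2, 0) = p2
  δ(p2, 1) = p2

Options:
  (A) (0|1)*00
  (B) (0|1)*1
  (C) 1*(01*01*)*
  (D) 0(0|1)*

Check each option against the DFA on short strings; one disagreement eliminates an option:
  (A) (0|1)*00: on '0' the DFA goes p0 → p2 and accepts (p2 ∈ Accept), but the regex does not match it → eliminate
  (B) (0|1)*1: on '0' the DFA goes p0 → p2 and accepts (p2 ∈ Accept), but the regex does not match it → eliminate
  (C) 1*(01*01*)*: on ε the DFA stays in p0 and rejects (p0 ∉ Accept), but the regex matches it → eliminate
  (D) 0(0|1)*: agrees with the DFA on every string of length ≤ 6
Only (D) is consistent with the DFA.
(D) 0(0|1)*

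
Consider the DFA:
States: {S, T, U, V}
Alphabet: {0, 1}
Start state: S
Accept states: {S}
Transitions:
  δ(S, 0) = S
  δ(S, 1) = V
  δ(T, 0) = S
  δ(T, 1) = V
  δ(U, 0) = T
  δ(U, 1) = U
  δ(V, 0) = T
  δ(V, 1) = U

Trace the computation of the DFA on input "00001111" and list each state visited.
read '0': S → S
  read '0': S → S
  read '0': S → S
  read '0': S → S
  read '1': S → V
  read '1': V → U
  read '1': U → U
  read '1': U → U
S -> S -> S -> S -> S -> V -> U -> U -> U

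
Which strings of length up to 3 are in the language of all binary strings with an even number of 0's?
ε, 1, 00, 11, 001, 010, 100, 111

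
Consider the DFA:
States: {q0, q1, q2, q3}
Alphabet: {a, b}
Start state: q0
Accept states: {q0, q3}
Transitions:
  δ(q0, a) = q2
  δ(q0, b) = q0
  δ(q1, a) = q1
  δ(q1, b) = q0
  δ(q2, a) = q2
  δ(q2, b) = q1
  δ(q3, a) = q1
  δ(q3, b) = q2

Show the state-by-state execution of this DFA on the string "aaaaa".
read 'a': q0 → q2
  read 'a': q2 → q2
  read 'a': q2 → q2
  read 'a': q2 → q2
  read 'a': q2 → q2
q0 -> q2 -> q2 -> q2 -> q2 -> q2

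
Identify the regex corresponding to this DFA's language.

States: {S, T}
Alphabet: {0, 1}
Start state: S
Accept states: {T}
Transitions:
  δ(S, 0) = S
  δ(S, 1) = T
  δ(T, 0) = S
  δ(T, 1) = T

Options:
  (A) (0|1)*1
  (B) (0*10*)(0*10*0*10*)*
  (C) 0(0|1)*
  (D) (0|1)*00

Check each option against the DFA on short strings; one disagreement eliminates an option:
  (A) (0|1)*1: agrees with the DFA on every string of length ≤ 6
  (B) (0*10*)(0*10*0*10*)*: on '10' the DFA goes S → T → S and rejects (S ∉ Accept), but the regex matches it → eliminate
  (C) 0(0|1)*: on '0' the DFA goes S → S and rejects (S ∉ Accept), but the regex matches it → eliminate
  (D) (0|1)*00: on '1' the DFA goes S → T and accepts (T ∈ Accept), but the regex does not match it → eliminate
Only (A) is consistent with the DFA.
(A) (0|1)*1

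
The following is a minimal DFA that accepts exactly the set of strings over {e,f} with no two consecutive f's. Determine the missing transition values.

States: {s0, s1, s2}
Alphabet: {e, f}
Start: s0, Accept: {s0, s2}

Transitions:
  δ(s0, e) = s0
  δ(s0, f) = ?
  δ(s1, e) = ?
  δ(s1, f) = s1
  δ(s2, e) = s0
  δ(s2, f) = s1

From the language and accept set, identify what each state tracks — s0: last symbol not f (ok); s1: saw ff (dead); s2: last symbol f (ok).
Each missing δ(q, a) is the state matching the new tracked value after reading a.
δ(s0, f) = s2; δ(s1, e) = s1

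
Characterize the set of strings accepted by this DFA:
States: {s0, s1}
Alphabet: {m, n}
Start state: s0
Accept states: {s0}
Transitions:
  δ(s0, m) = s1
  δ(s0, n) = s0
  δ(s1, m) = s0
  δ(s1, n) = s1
Testing a few strings:
  'mmn' → accept
  'nnn' → accept
  'mm' → accept
  'n' → accept
State roles: s0=even number of m's so far; s1=odd number of m's so far
All strings over {m,n} with an even number of m's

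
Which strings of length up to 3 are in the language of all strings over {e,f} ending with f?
f, ef, ff, eef, eff, fef, fff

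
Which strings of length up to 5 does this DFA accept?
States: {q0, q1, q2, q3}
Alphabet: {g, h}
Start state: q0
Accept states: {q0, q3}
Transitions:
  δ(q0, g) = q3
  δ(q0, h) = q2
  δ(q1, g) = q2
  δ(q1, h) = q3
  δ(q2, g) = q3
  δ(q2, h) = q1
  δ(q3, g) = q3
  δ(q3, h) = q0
ε, g, gg, gh, hg, ggg, ggh, ghg, hgg, hgh, hhh, gggg, gggh, gghg, ghgg, ghgh, ghhg, hggg, hggh, hghg, hhgg, hhhg, hhhh, ggggg, ggggh, ggghg, gghgg, gghgh, gghhg, ghggg, ghggh, ghghg, ghhgg, ghhgh, ghhhh, hgggg, hgggh, hgghg, hghgg, hghgh, hghhg, hhggg, hhggh, hhghh, hhhgg, hhhgh, hhhhg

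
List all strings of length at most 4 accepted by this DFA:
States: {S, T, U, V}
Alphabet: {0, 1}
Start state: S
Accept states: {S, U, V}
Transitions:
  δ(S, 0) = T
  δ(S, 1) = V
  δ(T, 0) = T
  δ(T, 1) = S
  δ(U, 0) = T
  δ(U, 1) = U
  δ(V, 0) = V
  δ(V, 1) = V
ε, 1, 01, 10, 11, 001, 011, 100, 101, 110, 111, 0001, 0011, 0101, 0110, 0111, 1000, 1001, 1010, 1011, 1100, 1101, 1110, 1111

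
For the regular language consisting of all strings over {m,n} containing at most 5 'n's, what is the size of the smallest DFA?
By Myhill–Nerode, count the distinguishable equivalence classes: 7 classes — having seen 0, 1, …, 5, or >5 copies of 'n'; counts 0 through 5 are accepting and >5 is dead.
7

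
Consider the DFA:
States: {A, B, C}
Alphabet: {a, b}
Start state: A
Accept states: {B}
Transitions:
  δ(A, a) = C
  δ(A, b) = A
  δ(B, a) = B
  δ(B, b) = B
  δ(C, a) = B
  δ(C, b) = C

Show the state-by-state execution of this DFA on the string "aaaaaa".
read 'a': A → C
  read 'a': C → B
  read 'a': B → B
  read 'a': B → B
  read 'a': B → B
  read 'a': B → B
A -> C -> B -> B -> B -> B -> B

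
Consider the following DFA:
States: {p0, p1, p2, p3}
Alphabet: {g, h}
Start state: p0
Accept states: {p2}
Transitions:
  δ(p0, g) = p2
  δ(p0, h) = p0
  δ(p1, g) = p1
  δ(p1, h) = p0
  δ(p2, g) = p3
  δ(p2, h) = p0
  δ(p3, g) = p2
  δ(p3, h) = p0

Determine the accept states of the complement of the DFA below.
Complement accept states = All states \ Original accept states
= {p0, p1, p2, p3} \ {p2}
{p0, p1, p3}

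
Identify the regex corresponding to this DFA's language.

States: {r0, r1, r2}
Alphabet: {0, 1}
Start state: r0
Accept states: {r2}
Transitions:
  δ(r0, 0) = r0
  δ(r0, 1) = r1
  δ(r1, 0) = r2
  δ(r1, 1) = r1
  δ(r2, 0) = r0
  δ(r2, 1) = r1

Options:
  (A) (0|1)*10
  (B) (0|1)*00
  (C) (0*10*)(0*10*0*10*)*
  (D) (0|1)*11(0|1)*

Check each option against the DFA on short strings; one disagreement eliminates an option:
  (A) (0|1)*10: agrees with the DFA on every string of length ≤ 6
  (B) (0|1)*00: on '00' the DFA goes r0 → r0 → r0 and rejects (r0 ∉ Accept), but the regex matches it → eliminate
  (C) (0*10*)(0*10*0*10*)*: on '1' the DFA goes r0 → r1 and rejects (r1 ∉ Accept), but the regex matches it → eliminate
  (D) (0|1)*11(0|1)*: on '10' the DFA goes r0 → r1 → r2 and accepts (r2 ∈ Accept), but the regex does not match it → eliminate
Only (A) is consistent with the DFA.
(A) (0|1)*10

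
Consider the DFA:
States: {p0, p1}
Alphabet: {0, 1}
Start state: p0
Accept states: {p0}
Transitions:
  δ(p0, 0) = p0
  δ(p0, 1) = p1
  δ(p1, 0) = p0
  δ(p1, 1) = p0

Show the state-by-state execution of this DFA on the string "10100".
read '1': p0 → p1
  read '0': p1 → p0
  read '1': p0 → p1
  read '0': p1 → p0
  read '0': p0 → p0
p0 -> p1 -> p0 -> p1 -> p0 -> p0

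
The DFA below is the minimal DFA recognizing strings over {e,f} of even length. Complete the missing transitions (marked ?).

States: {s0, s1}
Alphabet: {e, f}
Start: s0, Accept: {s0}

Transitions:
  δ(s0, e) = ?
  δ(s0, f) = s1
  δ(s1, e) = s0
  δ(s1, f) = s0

From the language and accept set, identify what each state tracks — s0: even length so far; s1: odd length so far.
Each missing δ(q, a) is the state matching the new tracked value after reading a.
δ(s0, e) = s1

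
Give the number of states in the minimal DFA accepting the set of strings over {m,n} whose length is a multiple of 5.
By Myhill–Nerode, count the distinguishable equivalence classes: 5 classes — one per residue of the length mod 5; class i is distinguished from class j by any string of length (5 − i) mod 5.
5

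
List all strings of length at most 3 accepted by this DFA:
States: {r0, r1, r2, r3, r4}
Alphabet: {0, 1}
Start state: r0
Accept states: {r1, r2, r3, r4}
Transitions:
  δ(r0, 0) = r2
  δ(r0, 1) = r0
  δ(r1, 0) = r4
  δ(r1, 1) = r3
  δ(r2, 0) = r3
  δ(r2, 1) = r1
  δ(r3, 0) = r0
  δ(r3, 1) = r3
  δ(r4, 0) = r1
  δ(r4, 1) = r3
0, 00, 01, 10, 001, 010, 011, 100, 101, 110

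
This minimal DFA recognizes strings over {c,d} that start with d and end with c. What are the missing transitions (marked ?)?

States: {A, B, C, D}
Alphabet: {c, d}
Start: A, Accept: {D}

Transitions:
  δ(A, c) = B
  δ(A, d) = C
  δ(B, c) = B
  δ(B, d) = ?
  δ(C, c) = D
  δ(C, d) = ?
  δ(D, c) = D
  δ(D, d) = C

From the language and accept set, identify what each state tracks — A: no input read; B: started with c (dead); C: started with d, last symbol d; D: started with d, last symbol c.
Each missing δ(q, a) is the state matching the new tracked value after reading a.
δ(B, d) = B; δ(C, d) = C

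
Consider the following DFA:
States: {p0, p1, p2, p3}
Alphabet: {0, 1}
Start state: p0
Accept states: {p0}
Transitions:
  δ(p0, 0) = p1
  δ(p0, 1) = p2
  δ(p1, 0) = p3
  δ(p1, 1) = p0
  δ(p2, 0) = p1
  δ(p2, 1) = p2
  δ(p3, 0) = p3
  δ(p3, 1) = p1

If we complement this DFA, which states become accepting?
Complement accept states = All states \ Original accept states
= {p0, p1, p2, p3} \ {p0}
{p1, p2, p3}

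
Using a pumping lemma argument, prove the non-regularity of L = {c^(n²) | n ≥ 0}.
Assume L is regular with pumping length p. Idea: pumping adds a fixed amount, but gaps between consecutive squares grow.
Choose s = c^(p²) (length p² ≥ p). By the pumping lemma, s = xyz with |xy| ≤ p, |y| > 0, so |y| = k with 1 ≤ k ≤ p. Then |xy²z| = p²+k. Since p² < p²+k ≤ p²+p < (p+1)², the length p²+k lies strictly between consecutive squares, so it is not a perfect square and xy²z ∉ L.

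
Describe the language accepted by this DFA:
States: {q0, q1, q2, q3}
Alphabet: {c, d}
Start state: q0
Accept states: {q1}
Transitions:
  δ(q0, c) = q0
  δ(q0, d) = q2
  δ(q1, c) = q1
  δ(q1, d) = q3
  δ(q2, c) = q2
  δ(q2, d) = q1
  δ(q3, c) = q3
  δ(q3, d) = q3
Testing a few strings:
  'cc' → reject
  'dcc' → reject
  'dd' → accept
  'cdd' → accept
State roles: q0=zero d's; q1=two d's; q2=one d; q3=≥ three d's (dead)
All strings over {c,d} containing exactly two d's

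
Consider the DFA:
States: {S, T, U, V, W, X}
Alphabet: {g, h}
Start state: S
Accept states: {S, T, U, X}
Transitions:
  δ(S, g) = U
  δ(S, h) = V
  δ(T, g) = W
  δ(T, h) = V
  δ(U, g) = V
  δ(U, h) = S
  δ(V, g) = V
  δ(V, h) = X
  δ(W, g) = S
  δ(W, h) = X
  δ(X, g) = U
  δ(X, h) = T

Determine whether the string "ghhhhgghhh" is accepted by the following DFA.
Processing string "ghhhhgghhh":
  S --g--> U
  U --h--> S
  S --h--> V
  V --h--> X
  X --h--> T
  T --g--> W
  W --g--> S
  S --h--> V
  V --h--> X
  X --h--> T
Final state: T
Accept states: {S, T, U, X}
Yes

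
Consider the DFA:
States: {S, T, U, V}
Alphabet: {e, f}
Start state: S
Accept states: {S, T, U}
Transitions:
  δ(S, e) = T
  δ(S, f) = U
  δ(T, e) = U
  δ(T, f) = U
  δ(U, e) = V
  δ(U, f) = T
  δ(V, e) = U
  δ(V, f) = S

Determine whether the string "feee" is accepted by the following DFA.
Processing string "feee":
  S --f--> U
  U --e--> V
  V --e--> U
  U --e--> V
Final state: V
Accept states: {S, T, U}
No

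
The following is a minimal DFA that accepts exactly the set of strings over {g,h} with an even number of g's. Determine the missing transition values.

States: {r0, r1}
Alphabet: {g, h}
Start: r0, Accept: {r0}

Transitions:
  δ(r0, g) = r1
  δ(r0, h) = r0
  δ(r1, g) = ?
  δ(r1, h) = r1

From the language and accept set, identify what each state tracks — r0: even number of g's so far; r1: odd number of g's so far.
Each missing δ(q, a) is the state matching the new tracked value after reading a.
δ(r1, g) = r0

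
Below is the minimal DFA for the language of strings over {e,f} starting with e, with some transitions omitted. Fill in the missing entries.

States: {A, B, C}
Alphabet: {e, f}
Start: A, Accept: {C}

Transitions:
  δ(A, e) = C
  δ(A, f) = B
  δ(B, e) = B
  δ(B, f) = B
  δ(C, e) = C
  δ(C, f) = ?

From the language and accept set, identify what each state tracks — A: no input read; B: started with f (dead); C: started with e.
Each missing δ(q, a) is the state matching the new tracked value after reading a.
δ(C, f) = C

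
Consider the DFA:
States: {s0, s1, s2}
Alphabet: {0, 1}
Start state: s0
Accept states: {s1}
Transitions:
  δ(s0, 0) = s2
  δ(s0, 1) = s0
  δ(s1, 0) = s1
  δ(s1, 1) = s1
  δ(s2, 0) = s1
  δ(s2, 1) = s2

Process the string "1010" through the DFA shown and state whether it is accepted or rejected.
Processing string "1010":
  s0 --1--> s0
  s0 --0--> s2
  s2 --1--> s2
  s2 --0--> s1
Final state: s1
Accept states: {s1}
Yes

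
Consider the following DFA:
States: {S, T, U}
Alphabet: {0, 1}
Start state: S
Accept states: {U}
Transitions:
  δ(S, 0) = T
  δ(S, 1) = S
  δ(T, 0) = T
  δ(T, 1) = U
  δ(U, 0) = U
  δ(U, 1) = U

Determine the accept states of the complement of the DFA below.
Complement accept states = All states \ Original accept states
= {S, T, U} \ {U}
{S, T}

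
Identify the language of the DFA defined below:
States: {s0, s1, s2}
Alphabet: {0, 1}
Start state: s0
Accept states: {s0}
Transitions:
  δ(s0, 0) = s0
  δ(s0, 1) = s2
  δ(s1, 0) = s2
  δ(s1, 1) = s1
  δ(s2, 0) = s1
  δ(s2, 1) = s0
Testing a few strings:
  '0' → accept
  '1001' → accept
  '0101' → reject
  '1' → reject
State roles: s0=value ≡ 0 (mod 3); s1=value ≡ 2 (mod 3); s2=value ≡ 1 (mod 3)
All binary strings representing a multiple of 3 (read in base 2; leading zeros allowed and ε counts as 0)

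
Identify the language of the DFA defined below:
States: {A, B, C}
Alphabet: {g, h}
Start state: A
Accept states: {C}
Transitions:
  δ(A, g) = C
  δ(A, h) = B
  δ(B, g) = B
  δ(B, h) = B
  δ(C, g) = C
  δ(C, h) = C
Testing a few strings:
  'h' → reject
  'ghg' → accept
  'gh' → accept
  'hhh' → reject
State roles: A=no input read; B=started with h (dead); C=started with g
All strings over {g,h} starting with g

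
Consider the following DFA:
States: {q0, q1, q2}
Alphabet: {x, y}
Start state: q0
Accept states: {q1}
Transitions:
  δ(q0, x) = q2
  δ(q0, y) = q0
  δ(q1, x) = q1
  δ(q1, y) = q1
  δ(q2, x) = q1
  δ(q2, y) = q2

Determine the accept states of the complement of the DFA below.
Complement accept states = All states \ Original accept states
= {q0, q1, q2} \ {q1}
{q0, q2}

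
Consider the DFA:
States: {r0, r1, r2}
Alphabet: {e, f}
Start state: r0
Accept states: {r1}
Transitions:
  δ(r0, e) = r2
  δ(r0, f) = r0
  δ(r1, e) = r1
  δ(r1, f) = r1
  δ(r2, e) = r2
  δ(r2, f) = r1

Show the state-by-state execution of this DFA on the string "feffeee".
read 'f': r0 → r0
  read 'e': r0 → r2
  read 'f': r2 → r1
  read 'f': r1 → r1
  read 'e': r1 → r1
  read 'e': r1 → r1
  read 'e': r1 → r1
r0 -> r0 -> r2 -> r1 -> r1 -> r1 -> r1 -> r1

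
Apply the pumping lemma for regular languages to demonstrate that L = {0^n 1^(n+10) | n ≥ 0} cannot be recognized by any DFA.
Assume L is regular with pumping length p. Idea: pumping the 0-block breaks the fixed offset of 10.
Choose s = 0^p 1^(p+10) ∈ L. By the pumping lemma, s = xyz with |xy| ≤ p, |y| > 0, so y = 0^k with k ≥ 1. Then xy²z = 0^(p+k) 1^(p+10). For this to be in L we would need p+10 = (p+k)+10, i.e. k = 0, contradicting k ≥ 1. So xy²z ∉ L.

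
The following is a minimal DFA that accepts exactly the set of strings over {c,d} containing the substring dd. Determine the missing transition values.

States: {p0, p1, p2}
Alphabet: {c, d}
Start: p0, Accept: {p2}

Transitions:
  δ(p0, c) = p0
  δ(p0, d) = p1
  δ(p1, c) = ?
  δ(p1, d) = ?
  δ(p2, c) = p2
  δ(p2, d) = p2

From the language and accept set, identify what each state tracks — p0: no progress toward dd; p1: one trailing d; p2: substring dd seen.
Each missing δ(q, a) is the state matching the new tracked value after reading a.
δ(p1, c) = p0; δ(p1, d) = p2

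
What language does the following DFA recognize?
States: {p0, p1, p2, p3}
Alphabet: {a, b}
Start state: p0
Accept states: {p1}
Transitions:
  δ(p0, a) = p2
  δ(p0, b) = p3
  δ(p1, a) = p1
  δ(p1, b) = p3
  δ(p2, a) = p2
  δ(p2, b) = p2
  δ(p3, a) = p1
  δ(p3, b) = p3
Testing a few strings:
  'aaa' → reject
  'aab' → reject
  'aabb' → reject
  'bb' → reject
State roles: p0=no input read; p1=started with b, last symbol a; p2=started with a (dead); p3=started with b, last symbol b
All strings over {a,b} that start with b and end with a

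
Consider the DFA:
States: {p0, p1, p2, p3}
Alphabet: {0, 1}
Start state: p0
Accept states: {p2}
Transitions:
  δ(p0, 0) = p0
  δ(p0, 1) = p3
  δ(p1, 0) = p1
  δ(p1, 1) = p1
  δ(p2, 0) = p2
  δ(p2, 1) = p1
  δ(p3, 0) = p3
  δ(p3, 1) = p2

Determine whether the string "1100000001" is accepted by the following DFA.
Processing string "1100000001":
  p0 --1--> p3
  p3 --1--> p2
  p2 --0--> p2
  p2 --0--> p2
  p2 --0--> p2
  p2 --0--> p2
  p2 --0--> p2
  p2 --0--> p2
  p2 --0--> p2
  p2 --1--> p1
Final state: p1
Accept states: {p2}
No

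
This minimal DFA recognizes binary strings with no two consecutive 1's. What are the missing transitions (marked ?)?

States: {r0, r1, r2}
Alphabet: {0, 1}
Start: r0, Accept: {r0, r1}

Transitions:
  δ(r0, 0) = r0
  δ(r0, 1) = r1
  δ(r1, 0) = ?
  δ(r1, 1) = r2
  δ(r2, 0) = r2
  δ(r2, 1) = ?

From the language and accept set, identify what each state tracks — r0: last symbol not 1 (ok); r1: last symbol 1 (ok); r2: saw 11 (dead).
Each missing δ(q, a) is the state matching the new tracked value after reading a.
δ(r1, 0) = r0; δ(r2, 1) = r2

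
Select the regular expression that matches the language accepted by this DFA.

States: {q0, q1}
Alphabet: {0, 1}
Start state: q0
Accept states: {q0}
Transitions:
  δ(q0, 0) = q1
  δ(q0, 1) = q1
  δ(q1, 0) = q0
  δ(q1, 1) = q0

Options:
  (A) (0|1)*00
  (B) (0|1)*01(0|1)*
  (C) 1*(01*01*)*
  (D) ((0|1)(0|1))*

Check each option against the DFA on short strings; one disagreement eliminates an option:
  (A) (0|1)*00: on ε the DFA stays in q0 and accepts (q0 ∈ Accept), but the regex does not match it → eliminate
  (B) (0|1)*01(0|1)*: on ε the DFA stays in q0 and accepts (q0 ∈ Accept), but the regex does not match it → eliminate
  (C) 1*(01*01*)*: on '1' the DFA goes q0 → q1 and rejects (q1 ∉ Accept), but the regex matches it → eliminate
  (D) ((0|1)(0|1))*: agrees with the DFA on every string of length ≤ 6
Only (D) is consistent with the DFA.
(D) ((0|1)(0|1))*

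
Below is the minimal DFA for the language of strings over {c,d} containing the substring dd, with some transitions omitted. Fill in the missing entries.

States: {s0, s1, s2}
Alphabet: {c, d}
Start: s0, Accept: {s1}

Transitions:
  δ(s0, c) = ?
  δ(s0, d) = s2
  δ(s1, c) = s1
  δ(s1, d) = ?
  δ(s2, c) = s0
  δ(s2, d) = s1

From the language and accept set, identify what each state tracks — s0: no progress toward dd; s1: substring dd seen; s2: one trailing d.
Each missing δ(q, a) is the state matching the new tracked value after reading a.
δ(s0, c) = s0; δ(s1, d) = s1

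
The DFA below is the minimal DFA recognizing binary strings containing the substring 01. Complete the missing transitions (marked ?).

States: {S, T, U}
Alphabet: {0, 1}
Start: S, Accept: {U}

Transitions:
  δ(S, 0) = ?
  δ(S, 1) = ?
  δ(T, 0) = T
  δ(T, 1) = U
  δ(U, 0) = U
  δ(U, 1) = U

From the language and accept set, identify what each state tracks — S: no 0 seen yet; T: seen a 0, waiting for 1; U: substring 01 seen.
Each missing δ(q, a) is the state matching the new tracked value after reading a.
δ(S, 0) = T; δ(S, 1) = S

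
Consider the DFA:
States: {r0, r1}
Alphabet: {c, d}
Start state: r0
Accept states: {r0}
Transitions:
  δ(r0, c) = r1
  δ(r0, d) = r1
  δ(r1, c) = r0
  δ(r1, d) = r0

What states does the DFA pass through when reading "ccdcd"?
read 'c': r0 → r1
  read 'c': r1 → r0
  read 'd': r0 → r1
  read 'c': r1 → r0
  read 'd': r0 → r1
r0 -> r1 -> r0 -> r1 -> r0 -> r1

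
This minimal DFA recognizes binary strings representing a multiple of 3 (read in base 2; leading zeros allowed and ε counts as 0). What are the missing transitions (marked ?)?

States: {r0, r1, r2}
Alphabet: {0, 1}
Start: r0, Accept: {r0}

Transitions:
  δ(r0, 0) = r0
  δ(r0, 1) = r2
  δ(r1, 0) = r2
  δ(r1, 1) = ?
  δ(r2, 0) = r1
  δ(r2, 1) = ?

From the language and accept set, identify what each state tracks — r0: value ≡ 0 (mod 3); r1: value ≡ 2 (mod 3); r2: value ≡ 1 (mod 3).
Each missing δ(q, a) is the state matching the new tracked value after reading a.
δ(r1, 1) = r1; δ(r2, 1) = r0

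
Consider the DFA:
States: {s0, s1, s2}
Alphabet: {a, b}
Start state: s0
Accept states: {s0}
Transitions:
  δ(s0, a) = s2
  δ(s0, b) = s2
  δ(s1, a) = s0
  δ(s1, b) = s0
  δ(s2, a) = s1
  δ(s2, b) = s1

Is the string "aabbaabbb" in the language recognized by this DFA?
Processing string "aabbaabbb":
  s0 --a--> s2
  s2 --a--> s1
  s1 --b--> s0
  s0 --b--> s2
  s2 --a--> s1
  s1 --a--> s0
  s0 --b--> s2
  s2 --b--> s1
  s1 --b--> s0
Final state: s0
Accept states: {s0}
Yes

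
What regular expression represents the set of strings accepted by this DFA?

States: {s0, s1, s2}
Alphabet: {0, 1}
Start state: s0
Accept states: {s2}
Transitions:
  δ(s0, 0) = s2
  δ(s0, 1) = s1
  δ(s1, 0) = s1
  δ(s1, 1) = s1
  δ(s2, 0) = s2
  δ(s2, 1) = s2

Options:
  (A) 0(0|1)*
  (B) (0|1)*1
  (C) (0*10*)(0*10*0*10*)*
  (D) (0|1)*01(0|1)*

Check each option against the DFA on short strings; one disagreement eliminates an option:
  (A) 0(0|1)*: agrees with the DFA on every string of length ≤ 6
  (B) (0|1)*1: on '0' the DFA goes s0 → s2 and accepts (s2 ∈ Accept), but the regex does not match it → eliminate
  (C) (0*10*)(0*10*0*10*)*: on '0' the DFA goes s0 → s2 and accepts (s2 ∈ Accept), but the regex does not match it → eliminate
  (D) (0|1)*01(0|1)*: on '0' the DFA goes s0 → s2 and accepts (s2 ∈ Accept), but the regex does not match it → eliminate
Only (A) is consistent with the DFA.
(A) 0(0|1)*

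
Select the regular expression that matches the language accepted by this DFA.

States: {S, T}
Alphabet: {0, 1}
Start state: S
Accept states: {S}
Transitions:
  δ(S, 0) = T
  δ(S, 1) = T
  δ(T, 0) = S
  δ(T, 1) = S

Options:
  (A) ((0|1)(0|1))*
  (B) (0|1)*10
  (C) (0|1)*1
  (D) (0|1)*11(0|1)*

Check each option against the DFA on short strings; one disagreement eliminates an option:
  (A) ((0|1)(0|1))*: agrees with the DFA on every string of length ≤ 6
  (B) (0|1)*10: on ε the DFA stays in S and accepts (S ∈ Accept), but the regex does not match it → eliminate
  (C) (0|1)*1: on ε the DFA stays in S and accepts (S ∈ Accept), but the regex does not match it → eliminate
  (D) (0|1)*11(0|1)*: on ε the DFA stays in S and accepts (S ∈ Accept), but the regex does not match it → eliminate
Only (A) is consistent with the DFA.
(A) ((0|1)(0|1))*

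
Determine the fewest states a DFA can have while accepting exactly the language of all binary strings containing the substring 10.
By Myhill–Nerode, count the distinguishable equivalence classes: 3 classes — one per longest suffix of the input that is a prefix of '10' (lengths 0 through 1), plus an absorbing 'already seen 10' class.
3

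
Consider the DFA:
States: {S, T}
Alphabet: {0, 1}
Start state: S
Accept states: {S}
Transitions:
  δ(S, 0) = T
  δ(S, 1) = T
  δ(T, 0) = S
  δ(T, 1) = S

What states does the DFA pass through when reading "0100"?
read '0': S → T
  read '1': T → S
  read '0': S → T
  read '0': T → S
S -> T -> S -> T -> S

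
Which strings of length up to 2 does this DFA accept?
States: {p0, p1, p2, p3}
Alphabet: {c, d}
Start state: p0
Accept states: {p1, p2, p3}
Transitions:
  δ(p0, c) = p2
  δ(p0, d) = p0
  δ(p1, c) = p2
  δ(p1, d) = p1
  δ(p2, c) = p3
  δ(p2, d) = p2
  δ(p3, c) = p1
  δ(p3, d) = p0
c, cc, cd, dc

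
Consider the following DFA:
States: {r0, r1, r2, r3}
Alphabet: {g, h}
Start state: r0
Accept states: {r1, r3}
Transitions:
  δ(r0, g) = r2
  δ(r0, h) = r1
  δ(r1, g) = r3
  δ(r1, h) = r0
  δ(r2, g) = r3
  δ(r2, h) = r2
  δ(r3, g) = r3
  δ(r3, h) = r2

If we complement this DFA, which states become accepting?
Complement accept states = All states \ Original accept states
= {r0, r1, r2, r3} \ {r1, r3}
{r0, r2}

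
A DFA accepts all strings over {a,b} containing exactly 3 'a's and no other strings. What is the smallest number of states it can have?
By Myhill–Nerode, count the distinguishable equivalence classes: 5 classes — having seen 0, 1, …, 3, or >3 copies of 'a'; the count-3 class is the only accepting one and >3 is dead.
5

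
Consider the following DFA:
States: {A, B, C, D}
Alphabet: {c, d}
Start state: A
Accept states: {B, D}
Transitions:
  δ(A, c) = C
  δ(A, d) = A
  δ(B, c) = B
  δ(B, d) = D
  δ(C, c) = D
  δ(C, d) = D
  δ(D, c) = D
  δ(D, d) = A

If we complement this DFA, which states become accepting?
Complement accept states = All states \ Original accept states
= {A, B, C, D} \ {B, D}
{A, C}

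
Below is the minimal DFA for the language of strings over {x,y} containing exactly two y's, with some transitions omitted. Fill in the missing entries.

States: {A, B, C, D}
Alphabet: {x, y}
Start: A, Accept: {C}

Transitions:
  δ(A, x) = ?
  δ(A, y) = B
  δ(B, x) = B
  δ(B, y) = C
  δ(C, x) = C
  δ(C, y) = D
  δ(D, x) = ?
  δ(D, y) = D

From the language and accept set, identify what each state tracks — A: zero y's; B: one y; C: two y's; D: ≥ three y's (dead).
Each missing δ(q, a) is the state matching the new tracked value after reading a.
δ(A, x) = A; δ(D, x) = D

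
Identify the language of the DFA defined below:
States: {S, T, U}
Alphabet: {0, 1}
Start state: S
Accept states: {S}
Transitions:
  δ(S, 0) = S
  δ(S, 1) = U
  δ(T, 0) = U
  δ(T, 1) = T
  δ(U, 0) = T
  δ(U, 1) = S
Testing a few strings:
  '011' → accept
  '11' → accept
  '0' → accept
  '00' → accept
State roles: S=value ≡ 0 (mod 3); T=value ≡ 2 (mod 3); U=value ≡ 1 (mod 3)
All binary strings representing a multiple of 3 (read in base 2; leading zeros allowed and ε counts as 0)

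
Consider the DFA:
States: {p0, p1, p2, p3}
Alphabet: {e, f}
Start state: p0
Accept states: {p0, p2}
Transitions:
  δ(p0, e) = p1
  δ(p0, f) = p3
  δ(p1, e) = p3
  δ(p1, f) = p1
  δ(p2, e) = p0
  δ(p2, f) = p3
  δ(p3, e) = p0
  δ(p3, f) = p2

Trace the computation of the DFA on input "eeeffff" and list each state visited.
read 'e': p0 → p1
  read 'e': p1 → p3
  read 'e': p3 → p0
  read 'f': p0 → p3
  read 'f': p3 → p2
  read 'f': p2 → p3
  read 'f': p3 → p2
p0 -> p1 -> p3 -> p0 -> p3 -> p2 -> p3 -> p2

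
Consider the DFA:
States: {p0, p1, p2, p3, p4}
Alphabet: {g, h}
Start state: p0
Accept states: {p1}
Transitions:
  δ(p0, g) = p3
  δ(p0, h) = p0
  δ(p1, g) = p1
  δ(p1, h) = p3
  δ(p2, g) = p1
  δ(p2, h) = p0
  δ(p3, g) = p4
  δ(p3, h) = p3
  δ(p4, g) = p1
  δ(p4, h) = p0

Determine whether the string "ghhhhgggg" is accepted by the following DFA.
Processing string "ghhhhgggg":
  p0 --g--> p3
  p3 --h--> p3
  p3 --h--> p3
  p3 --h--> p3
  p3 --h--> p3
  p3 --g--> p4
  p4 --g--> p1
  p1 --g--> p1
  p1 --g--> p1
Final state: p1
Accept states: {p1}
Yes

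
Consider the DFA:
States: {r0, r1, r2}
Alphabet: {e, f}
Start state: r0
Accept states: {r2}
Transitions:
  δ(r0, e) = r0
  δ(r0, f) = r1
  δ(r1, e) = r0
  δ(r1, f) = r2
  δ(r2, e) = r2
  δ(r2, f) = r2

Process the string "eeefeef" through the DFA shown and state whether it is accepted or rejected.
Processing string "eeefeef":
  r0 --e--> r0
  r0 --e--> r0
  r0 --e--> r0
  r0 --f--> r1
  r1 --e--> r0
  r0 --e--> r0
  r0 --f--> r1
Final state: r1
Accept states: {r2}
No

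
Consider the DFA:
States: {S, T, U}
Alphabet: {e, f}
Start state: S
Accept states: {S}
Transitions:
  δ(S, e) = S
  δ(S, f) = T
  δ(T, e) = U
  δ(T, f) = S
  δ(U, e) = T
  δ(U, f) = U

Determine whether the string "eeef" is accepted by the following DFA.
Processing string "eeef":
  S --e--> S
  S --e--> S
  S --e--> S
  S --f--> T
Final state: T
Accept states: {S}
No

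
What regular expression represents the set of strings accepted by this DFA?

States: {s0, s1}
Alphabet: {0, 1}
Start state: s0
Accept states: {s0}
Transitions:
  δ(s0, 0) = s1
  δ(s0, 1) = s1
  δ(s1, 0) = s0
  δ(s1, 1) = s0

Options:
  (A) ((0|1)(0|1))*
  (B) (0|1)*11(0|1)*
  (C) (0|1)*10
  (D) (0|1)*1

Check each option against the DFA on short strings; one disagreement eliminates an option:
  (A) ((0|1)(0|1))*: agrees with the DFA on every string of length ≤ 6
  (B) (0|1)*11(0|1)*: on ε the DFA stays in s0 and accepts (s0 ∈ Accept), but the regex does not match it → eliminate
  (C) (0|1)*10: on ε the DFA stays in s0 and accepts (s0 ∈ Accept), but the regex does not match it → eliminate
  (D) (0|1)*1: on ε the DFA stays in s0 and accepts (s0 ∈ Accept), but the regex does not match it → eliminate
Only (A) is consistent with the DFA.
(A) ((0|1)(0|1))*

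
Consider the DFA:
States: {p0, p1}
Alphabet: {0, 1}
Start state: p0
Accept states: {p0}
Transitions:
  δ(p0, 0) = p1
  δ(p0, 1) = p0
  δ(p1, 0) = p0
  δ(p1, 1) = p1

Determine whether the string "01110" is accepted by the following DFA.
Processing string "01110":
  p0 --0--> p1
  p1 --1--> p1
  p1 --1--> p1
  p1 --1--> p1
  p1 --0--> p0
Final state: p0
Accept states: {p0}
Yes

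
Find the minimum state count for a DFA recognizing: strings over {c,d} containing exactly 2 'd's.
By Myhill–Nerode, count the distinguishable equivalence classes: 4 classes — having seen 0, 1, 2, or >2 copies of 'd'; the count-2 class is the only accepting one and >2 is dead.
4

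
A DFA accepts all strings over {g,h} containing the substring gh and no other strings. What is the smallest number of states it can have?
By Myhill–Nerode, count the distinguishable equivalence classes: three classes — no g yet / g seen but no gh / gh seen.
3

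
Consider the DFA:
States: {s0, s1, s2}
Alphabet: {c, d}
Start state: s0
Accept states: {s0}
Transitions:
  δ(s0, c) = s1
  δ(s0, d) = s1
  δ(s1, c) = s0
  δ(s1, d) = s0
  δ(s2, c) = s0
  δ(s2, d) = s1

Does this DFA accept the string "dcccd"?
Processing string "dcccd":
  s0 --d--> s1
  s1 --c--> s0
  s0 --c--> s1
  s1 --c--> s0
  s0 --d--> s1
Final state: s1
Accept states: {s0}
No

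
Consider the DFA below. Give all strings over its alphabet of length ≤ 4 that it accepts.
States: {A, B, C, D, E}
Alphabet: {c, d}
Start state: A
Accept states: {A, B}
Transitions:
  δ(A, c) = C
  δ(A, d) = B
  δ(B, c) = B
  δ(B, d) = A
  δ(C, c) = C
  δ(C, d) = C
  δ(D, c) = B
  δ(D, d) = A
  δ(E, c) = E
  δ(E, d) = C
ε, d, dc, dd, dcc, dcd, ddd, dccc, dccd, dcdd, dddc, dddd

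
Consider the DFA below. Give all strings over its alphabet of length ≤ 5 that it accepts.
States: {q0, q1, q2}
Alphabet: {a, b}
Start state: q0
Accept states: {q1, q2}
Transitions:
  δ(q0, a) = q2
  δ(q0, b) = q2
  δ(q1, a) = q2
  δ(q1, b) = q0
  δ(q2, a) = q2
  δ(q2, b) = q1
a, b, aa, ab, ba, bb, aaa, aab, aba, baa, bab, bba, aaaa, aaab, aaba, abaa, abab, abba, abbb, baaa, baab, baba, bbaa, bbab, bbba, bbbb, aaaaa, aaaab, aaaba, aabaa, aabab, aabba, aabbb, abaaa, abaab, ababa, abbaa, abbab, abbba, abbbb, baaaa, baaab, baaba, babaa, babab, babba, babbb, bbaaa, bbaab, bbaba, bbbaa, bbbab, bbbba, bbbbb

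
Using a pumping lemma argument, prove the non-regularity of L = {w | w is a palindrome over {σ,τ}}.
Assume L is regular with pumping length p. Idea: pumping the leading σ-block breaks the symmetry.
Choose s = σ^p τ σ^p (a palindrome of length 2p+1 ≥ p). By the pumping lemma, s = xyz with |xy| ≤ p, |y| > 0, so y = σ^k with k > 0 (xy lies entirely in the first σ^p). Then xy²z = σ^(p+k) τ σ^p, which is not a palindrome since p+k ≠ p.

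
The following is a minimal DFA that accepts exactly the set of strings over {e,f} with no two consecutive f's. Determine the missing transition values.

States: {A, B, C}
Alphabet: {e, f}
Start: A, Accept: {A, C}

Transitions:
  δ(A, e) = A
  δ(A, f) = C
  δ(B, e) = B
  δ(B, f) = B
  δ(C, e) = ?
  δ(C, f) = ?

From the language and accept set, identify what each state tracks — A: last symbol not f (ok); B: saw ff (dead); C: last symbol f (ok).
Each missing δ(q, a) is the state matching the new tracked value after reading a.
δ(C, e) = A; δ(C, f) = B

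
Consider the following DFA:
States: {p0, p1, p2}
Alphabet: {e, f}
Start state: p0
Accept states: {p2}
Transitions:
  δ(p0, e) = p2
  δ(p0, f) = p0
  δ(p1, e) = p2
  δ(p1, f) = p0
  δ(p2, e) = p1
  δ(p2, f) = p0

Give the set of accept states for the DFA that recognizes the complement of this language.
Complement accept states = All states \ Original accept states
= {p0, p1, p2} \ {p2}
{p0, p1}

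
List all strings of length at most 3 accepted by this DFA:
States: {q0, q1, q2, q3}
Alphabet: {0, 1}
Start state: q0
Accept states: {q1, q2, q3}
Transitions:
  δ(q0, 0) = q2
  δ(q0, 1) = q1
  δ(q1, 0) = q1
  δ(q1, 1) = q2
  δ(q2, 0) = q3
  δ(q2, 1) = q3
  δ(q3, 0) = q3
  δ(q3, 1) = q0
0, 1, 00, 01, 10, 11, 000, 010, 100, 101, 110, 111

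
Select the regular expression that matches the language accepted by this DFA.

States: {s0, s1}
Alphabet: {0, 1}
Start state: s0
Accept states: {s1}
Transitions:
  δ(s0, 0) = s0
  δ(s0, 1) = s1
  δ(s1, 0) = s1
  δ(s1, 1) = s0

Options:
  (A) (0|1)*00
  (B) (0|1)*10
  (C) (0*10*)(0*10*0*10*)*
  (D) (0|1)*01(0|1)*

Check each option against the DFA on short strings; one disagreement eliminates an option:
  (A) (0|1)*00: on '1' the DFA goes s0 → s1 and accepts (s1 ∈ Accept), but the regex does not match it → eliminate
  (B) (0|1)*10: on '1' the DFA goes s0 → s1 and accepts (s1 ∈ Accept), but the regex does not match it → eliminate
  (C) (0*10*)(0*10*0*10*)*: agrees with the DFA on every string of length ≤ 6
  (D) (0|1)*01(0|1)*: on '1' the DFA goes s0 → s1 and accepts (s1 ∈ Accept), but the regex does not match it → eliminate
Only (C) is consistent with the DFA.
(C) (0*10*)(0*10*0*10*)*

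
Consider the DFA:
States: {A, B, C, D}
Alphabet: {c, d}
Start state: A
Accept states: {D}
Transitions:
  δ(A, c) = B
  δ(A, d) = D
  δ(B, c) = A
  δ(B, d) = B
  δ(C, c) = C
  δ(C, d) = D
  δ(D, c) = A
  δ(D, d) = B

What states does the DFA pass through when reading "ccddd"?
read 'c': A → B
  read 'c': B → A
  read 'd': A → D
  read 'd': D → B
  read 'd': B → B
A -> B -> A -> D -> B -> B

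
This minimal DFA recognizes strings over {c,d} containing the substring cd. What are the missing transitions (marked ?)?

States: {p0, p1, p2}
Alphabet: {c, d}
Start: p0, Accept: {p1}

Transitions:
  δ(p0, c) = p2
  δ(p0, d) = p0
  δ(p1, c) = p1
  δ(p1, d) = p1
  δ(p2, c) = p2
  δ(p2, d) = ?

From the language and accept set, identify what each state tracks — p0: no c seen yet; p1: substring cd seen; p2: seen a c, waiting for d.
Each missing δ(q, a) is the state matching the new tracked value after reading a.
δ(p2, d) = p1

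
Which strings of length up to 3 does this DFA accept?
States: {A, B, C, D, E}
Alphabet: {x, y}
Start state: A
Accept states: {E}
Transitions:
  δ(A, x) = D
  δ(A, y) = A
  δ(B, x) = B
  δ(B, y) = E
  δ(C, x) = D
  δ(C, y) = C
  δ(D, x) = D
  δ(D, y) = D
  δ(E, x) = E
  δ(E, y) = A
None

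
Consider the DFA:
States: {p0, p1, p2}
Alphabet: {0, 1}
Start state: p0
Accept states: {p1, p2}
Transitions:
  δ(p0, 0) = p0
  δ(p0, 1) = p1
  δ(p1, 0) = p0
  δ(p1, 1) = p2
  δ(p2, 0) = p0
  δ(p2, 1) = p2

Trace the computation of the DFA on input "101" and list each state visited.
read '1': p0 → p1
  read '0': p1 → p0
  read '1': p0 → p1
p0 -> p1 -> p0 -> p1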